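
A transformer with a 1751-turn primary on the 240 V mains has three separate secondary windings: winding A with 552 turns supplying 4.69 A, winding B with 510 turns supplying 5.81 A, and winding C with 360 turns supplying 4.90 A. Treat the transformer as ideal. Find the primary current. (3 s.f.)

V_A = 240 × 552/1751 = 75.660 V; V_B = 240 × 510/1751 = 69.903 V; V_C = 240 × 360/1751 = 49.343 V.
P_out = V_A I_A + V_B I_B + V_C I_C = 75.660×4.69 + 69.903×5.81 + 49.343×4.90 = 354.84 + 406.14 + 241.78 = 1002.8 W.
Ideal ⇒ P_in = P_out, so I_p = P_out/V_p = 1002.8/240 = 4.18 A.

I_p ≈ 4.18 A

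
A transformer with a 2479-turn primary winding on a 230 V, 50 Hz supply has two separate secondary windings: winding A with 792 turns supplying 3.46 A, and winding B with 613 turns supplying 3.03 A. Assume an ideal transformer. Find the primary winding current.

I_p ≈ 1.85 A

V_A = 230 × 792/2479 = 73.481 V; V_B = 230 × 613/2479 = 56.874 V.
P_out = V_A I_A + V_B I_B = 73.481×3.46 + 56.874×3.03 = 254.25 + 172.33 = 426.57 W.
Ideal ⇒ P_in = P_out, so I_p = P_out/V_p = 426.57/230 = 1.85 A.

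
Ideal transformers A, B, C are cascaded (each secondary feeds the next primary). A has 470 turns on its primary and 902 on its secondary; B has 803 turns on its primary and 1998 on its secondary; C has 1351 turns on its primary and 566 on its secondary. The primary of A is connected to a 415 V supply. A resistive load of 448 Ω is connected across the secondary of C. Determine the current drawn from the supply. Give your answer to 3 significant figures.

I_supply ≈ 3.71 A

Secondary of A: V = 415.00 × 902/470 = 796.45 V.
Secondary of B: V = 796.45 × 1998/803 = 1981.7 V.
Secondary of C: V = 1981.7 × 566/1351 = 830.23 V.
I_load = 830.23/448 = 1.8532 A, so P_out = 830.23 × 1.8532 = 1538.6 W.
All ideal ⇒ P_in = P_out, so I_supply = 1538.6/415 = 3.71 A.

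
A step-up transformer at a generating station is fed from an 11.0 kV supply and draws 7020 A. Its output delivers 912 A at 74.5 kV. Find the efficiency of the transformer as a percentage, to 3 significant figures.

η ≈ 88.0%

P_in = 11000 × 7020 = 7.72200×10^7 W.
P_out = 74500 × 912 = 6.79440×10^7 W.
η = P_out/P_in = 6.79440×10^7/(7.72200×10^7) = 0.880.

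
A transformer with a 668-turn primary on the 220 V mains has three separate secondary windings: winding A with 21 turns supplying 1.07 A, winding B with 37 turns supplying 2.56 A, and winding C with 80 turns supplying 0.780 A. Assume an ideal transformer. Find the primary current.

V_A = 220 × 21/668 = 6.9162 V; V_B = 220 × 37/668 = 12.186 V; V_C = 220 × 80/668 = 26.347 V.
P_out = V_A I_A + V_B I_B + V_C I_C = 6.9162×1.07 + 12.186×2.56 + 26.347×0.780 = 7.4003 + 31.195 + 20.551 = 59.146 W.
Ideal ⇒ P_in = P_out, so I_p = P_out/V_p = 59.146/220 = 0.269 A.

I_p ≈ 0.269 A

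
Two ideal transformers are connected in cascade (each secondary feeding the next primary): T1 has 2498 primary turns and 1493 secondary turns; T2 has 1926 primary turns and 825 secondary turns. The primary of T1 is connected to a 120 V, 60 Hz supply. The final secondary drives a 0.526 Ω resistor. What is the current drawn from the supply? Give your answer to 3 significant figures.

After T1: V = 120.00 × 1493/2498 = 71.721 V.
After T2: V = 71.721 × 825/1926 = 30.722 V.
I_load = 30.722/0.526 = 58.406 A, so P_out = 30.722 × 58.406 = 1794.3 W.
All ideal ⇒ P_in = P_out, so I_supply = 1794.3/120 = 15.0 A.

I_supply ≈ 15.0 A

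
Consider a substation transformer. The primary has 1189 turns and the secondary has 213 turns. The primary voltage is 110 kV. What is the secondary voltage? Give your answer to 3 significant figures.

V_s/V_p = N_s/N_p, so V_s = 110000 × 213/1189 = 19700 V.

V_s ≈ 19700 V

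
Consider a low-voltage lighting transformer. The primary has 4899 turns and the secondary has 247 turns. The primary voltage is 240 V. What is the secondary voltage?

V_s ≈ 12.1 V

V_s/V_p = N_s/N_p, so V_s = 240 × 247/4899 = 12.1 V.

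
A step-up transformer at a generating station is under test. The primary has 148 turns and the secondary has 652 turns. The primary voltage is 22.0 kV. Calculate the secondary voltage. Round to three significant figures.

V_s/V_p = N_s/N_p, so V_s = 22000 × 652/148 = 96900 V.

V_s ≈ 96900 V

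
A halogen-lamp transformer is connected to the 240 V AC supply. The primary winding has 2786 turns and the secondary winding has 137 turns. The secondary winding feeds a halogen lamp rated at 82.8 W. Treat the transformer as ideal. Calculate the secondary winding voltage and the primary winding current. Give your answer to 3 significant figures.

V_s ≈ 11.8 V, I_p ≈ 0.345 A

V_s = V_p × N_s/N_p = 240 × 137/2786 = 11.802 V.
I_s = P/V_s = 82.8/11.802 = 7.0158 A.
I_p = I_s × N_s/N_p = 7.0158 × 137/2786 = 0.345 A.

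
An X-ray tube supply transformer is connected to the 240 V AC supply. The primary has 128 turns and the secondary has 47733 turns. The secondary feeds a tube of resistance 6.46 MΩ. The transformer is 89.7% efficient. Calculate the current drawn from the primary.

I_p ≈ 5.76 A

V_s = 240 × 47733/128 = 89499 V.
I_s = V_s/R = 89499/(6.46×10^6) = 0.013854 A.
P_out = V_s I_s = 89499 × 0.013854 = 1240.0 W.
P_in = P_out/η = 1240.0/0.897 = 1382.3 W.
I_p = P_in/V_p = 1382.3/240 = 5.76 A.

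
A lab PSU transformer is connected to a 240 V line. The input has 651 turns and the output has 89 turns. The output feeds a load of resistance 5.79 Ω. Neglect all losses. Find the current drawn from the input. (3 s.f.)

I_in ≈ 0.775 A

V_out = V_in × N_out/N_in = 240 × 89/651 = 32.811 V.
I_out = V_out/R = 32.811/5.79 = 5.6668 A.
For an ideal transformer I_in N_in = I_out N_out, so I_in = 5.6668 × 89/651 = 0.775 A.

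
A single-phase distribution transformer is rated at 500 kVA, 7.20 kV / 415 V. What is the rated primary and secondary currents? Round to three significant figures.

I_p ≈ 69.4 A, I_s ≈ 1200 A

I_p = S/V_p = 500000/7200 = 69.4 A.
I_s = S/V_s = 500000/415 = 1200 A.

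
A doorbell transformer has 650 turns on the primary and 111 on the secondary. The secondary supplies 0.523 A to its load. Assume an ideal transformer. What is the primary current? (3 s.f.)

For an ideal transformer I_p/I_s = N_s/N_p, so I_p = 0.523 × 111/650 = 0.0893 A.

I_p ≈ 0.0893 A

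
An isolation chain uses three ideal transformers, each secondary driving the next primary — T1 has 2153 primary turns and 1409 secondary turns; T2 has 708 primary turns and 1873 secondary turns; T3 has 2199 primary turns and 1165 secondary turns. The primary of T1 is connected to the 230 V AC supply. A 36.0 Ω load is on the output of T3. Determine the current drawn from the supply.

After T1: V = 230.00 × 1409/2153 = 150.52 V.
After T2: V = 150.52 × 1873/708 = 398.20 V.
After T3: V = 398.20 × 1165/2199 = 210.96 V.
I_load = 210.96/36.0 = 5.8600 A, so P_out = 210.96 × 5.8600 = 1236.2 W.
All ideal ⇒ P_in = P_out, so I_supply = 1236.2/230 = 5.37 A.

I_supply ≈ 5.37 A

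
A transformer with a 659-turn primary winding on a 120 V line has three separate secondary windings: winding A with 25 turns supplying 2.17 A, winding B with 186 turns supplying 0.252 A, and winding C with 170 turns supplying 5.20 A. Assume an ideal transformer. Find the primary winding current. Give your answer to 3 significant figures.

I_p ≈ 1.49 A

V_A = 120 × 25/659 = 4.5524 V; V_B = 120 × 186/659 = 33.869 V; V_C = 120 × 170/659 = 30.956 V.
P_out = V_A I_A + V_B I_B + V_C I_C = 4.5524×2.17 + 33.869×0.252 + 30.956×5.20 = 9.8786 + 8.5351 + 160.97 = 179.38 W.
Ideal ⇒ P_in = P_out, so I_p = P_out/V_p = 179.38/120 = 1.49 A.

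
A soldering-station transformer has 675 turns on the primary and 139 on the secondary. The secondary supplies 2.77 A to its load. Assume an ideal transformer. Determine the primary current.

For an ideal transformer I_p/I_s = N_s/N_p, so I_p = 2.77 × 139/675 = 0.570 A.

I_p ≈ 0.570 A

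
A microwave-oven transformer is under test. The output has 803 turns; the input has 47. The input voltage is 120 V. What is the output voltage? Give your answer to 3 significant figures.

V_out/V_in = N_out/N_in, so V_out = 120 × 803/47 = 2050 V.

V_out ≈ 2050 V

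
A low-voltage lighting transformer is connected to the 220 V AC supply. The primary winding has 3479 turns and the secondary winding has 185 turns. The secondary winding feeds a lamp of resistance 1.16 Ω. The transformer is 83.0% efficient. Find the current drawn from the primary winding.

I_p ≈ 0.646 A

V_s = 220 × 185/3479 = 11.699 V.
I_s = V_s/R = 11.699/1.16 = 10.085 A.
P_out = V_s I_s = 11.699 × 10.085 = 117.98 W.
P_in = P_out/η = 117.98/0.830 = 142.15 W.
I_p = P_in/V_p = 142.15/220 = 0.646 A.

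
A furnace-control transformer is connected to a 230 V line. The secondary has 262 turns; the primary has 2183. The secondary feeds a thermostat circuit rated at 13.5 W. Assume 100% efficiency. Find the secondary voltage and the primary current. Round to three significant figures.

V_s ≈ 27.6 V, I_p ≈ 0.0587 A

V_s = V_p × N_s/N_p = 230 × 262/2183 = 27.604 V.
I_s = P/V_s = 13.5/27.604 = 0.48906 A.
I_p = I_s × N_s/N_p = 0.48906 × 262/2183 = 0.0587 A.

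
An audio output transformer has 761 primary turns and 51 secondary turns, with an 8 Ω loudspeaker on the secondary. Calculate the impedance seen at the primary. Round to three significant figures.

Z_p = (N_p/N_s)² × Z_s = (761/51)² × 8 = 1780 Ω.

Z_p ≈ 1780 Ω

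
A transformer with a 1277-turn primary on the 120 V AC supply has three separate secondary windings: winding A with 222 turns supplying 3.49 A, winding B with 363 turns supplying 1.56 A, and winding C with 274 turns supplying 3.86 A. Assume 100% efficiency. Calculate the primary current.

V_A = 120 × 222/1277 = 20.861 V; V_B = 120 × 363/1277 = 34.111 V; V_C = 120 × 274/1277 = 25.748 V.
P_out = V_A I_A + V_B I_B + V_C I_C = 20.861×3.49 + 34.111×1.56 + 25.748×3.86 = 72.806 + 53.213 + 99.387 = 225.41 W.
Ideal ⇒ P_in = P_out, so I_p = P_out/V_p = 225.41/120 = 1.88 A.

I_p ≈ 1.88 A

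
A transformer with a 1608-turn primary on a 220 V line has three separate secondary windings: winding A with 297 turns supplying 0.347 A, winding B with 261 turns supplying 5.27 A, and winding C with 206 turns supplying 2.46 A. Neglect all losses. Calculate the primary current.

I_p ≈ 1.23 A

V_A = 220 × 297/1608 = 40.634 V; V_B = 220 × 261/1608 = 35.709 V; V_C = 220 × 206/1608 = 28.184 V.
P_out = V_A I_A + V_B I_B + V_C I_C = 40.634×0.347 + 35.709×5.27 + 28.184×2.46 = 14.100 + 188.19 + 69.333 = 271.62 W.
Ideal ⇒ P_in = P_out, so I_p = P_out/V_p = 271.62/220 = 1.23 A.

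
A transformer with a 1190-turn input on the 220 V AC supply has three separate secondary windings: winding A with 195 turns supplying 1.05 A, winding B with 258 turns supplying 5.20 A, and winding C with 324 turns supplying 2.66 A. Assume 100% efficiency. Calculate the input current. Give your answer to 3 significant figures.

V_A = 220 × 195/1190 = 36.050 V; V_B = 220 × 258/1190 = 47.697 V; V_C = 220 × 324/1190 = 59.899 V.
P_out = V_A I_A + V_B I_B + V_C I_C = 36.050×1.05 + 47.697×5.20 + 59.899×2.66 = 37.853 + 248.03 + 159.33 = 445.21 W.
Ideal ⇒ P_in = P_out, so I_in = P_out/V_in = 445.21/220 = 2.02 A.

I_in ≈ 2.02 A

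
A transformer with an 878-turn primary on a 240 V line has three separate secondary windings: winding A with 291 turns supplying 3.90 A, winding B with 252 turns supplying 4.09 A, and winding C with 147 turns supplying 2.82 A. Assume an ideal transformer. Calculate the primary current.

I_p ≈ 2.94 A

V_A = 240 × 291/878 = 79.544 V; V_B = 240 × 252/878 = 68.884 V; V_C = 240 × 147/878 = 40.182 V.
P_out = V_A I_A + V_B I_B + V_C I_C = 79.544×3.90 + 68.884×4.09 + 40.182×2.82 = 310.22 + 281.73 + 113.31 = 705.27 W.
Ideal ⇒ P_in = P_out, so I_p = P_out/V_p = 705.27/240 = 2.94 A.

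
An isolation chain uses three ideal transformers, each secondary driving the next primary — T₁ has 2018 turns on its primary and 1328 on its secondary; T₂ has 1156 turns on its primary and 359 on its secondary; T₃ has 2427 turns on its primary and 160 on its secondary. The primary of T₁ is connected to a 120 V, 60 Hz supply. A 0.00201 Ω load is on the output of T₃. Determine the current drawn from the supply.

After T₁: V = 120.00 × 1328/2018 = 78.969 V.
After T₂: V = 78.969 × 359/1156 = 24.524 V.
After T₃: V = 24.524 × 160/2427 = 1.6168 V.
I_load = 1.6168/0.00201 = 804.36 A, so P_out = 1.6168 × 804.36 = 1300.5 W.
All ideal ⇒ P_in = P_out, so I_supply = 1300.5/120 = 10.8 A.

I_supply ≈ 10.8 A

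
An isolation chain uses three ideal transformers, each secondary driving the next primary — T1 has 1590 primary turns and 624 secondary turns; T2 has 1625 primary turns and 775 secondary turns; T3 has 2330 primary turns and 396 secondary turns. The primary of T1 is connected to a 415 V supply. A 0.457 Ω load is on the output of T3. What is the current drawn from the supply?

I_supply ≈ 0.919 A

After T1: V = 415.00 × 624/1590 = 162.87 V.
After T2: V = 162.87 × 775/1625 = 77.675 V.
After T3: V = 77.675 × 396/2330 = 13.201 V.
I_load = 13.201/0.457 = 28.887 A, so P_out = 13.201 × 28.887 = 381.36 W.
All ideal ⇒ P_in = P_out, so I_supply = 381.36/415 = 0.919 A.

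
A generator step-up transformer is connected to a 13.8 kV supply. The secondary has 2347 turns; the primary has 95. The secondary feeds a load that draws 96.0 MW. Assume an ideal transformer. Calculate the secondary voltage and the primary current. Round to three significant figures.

V_s ≈ 341000 V, I_p ≈ 6960 A

V_s = V_p × N_s/N_p = 13800 × 2347/95 = 340930 V.
I_s = P/V_s = 9.60×10^7/340930 = 281.58 A.
I_p = I_s × N_s/N_p = 281.58 × 2347/95 = 6960 A.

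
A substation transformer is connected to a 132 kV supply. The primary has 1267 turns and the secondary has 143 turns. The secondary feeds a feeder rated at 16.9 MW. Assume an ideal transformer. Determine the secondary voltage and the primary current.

V_s ≈ 14900 V, I_p ≈ 128 A

V_s = V_p × N_s/N_p = 132000 × 143/1267 = 14898 V.
I_s = P/V_s = 1.69×10^7/14898 = 1134.4 A.
I_p = I_s × N_s/N_p = 1134.4 × 143/1267 = 128 A.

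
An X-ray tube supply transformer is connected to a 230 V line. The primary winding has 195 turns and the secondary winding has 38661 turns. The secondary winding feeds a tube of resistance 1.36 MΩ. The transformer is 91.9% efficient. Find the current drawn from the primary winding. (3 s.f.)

I_p ≈ 7.23 A

V_s = 230 × 38661/195 = 45600 V.
I_s = V_s/R = 45600/(1.36×10^6) = 0.033530 A.
P_out = V_s I_s = 45600 × 0.033530 = 1529.0 W.
P_in = P_out/η = 1529.0/0.919 = 1663.7 W.
I_p = P_in/V_p = 1663.7/230 = 7.23 A.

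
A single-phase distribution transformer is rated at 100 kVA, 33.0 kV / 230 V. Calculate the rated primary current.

I_p ≈ 3.03 A

I_p = S/V_p = 100000/33000 = 3.03 A.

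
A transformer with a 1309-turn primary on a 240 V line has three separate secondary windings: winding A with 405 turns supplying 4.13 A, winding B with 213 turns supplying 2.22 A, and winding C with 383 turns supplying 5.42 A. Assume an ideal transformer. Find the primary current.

V_A = 240 × 405/1309 = 74.255 V; V_B = 240 × 213/1309 = 39.053 V; V_C = 240 × 383/1309 = 70.222 V.
P_out = V_A I_A + V_B I_B + V_C I_C = 74.255×4.13 + 39.053×2.22 + 70.222×5.42 = 306.67 + 86.697 + 380.60 = 773.97 W.
Ideal ⇒ P_in = P_out, so I_p = P_out/V_p = 773.97/240 = 3.22 A.

I_p ≈ 3.22 A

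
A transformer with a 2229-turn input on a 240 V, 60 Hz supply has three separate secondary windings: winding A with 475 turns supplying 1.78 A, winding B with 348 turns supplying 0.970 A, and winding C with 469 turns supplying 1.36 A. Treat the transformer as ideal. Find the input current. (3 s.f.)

I_in ≈ 0.817 A

V_A = 240 × 475/2229 = 51.144 V; V_B = 240 × 348/2229 = 37.470 V; V_C = 240 × 469/2229 = 50.498 V.
P_out = V_A I_A + V_B I_B + V_C I_C = 51.144×1.78 + 37.470×0.970 + 50.498×1.36 = 91.036 + 36.346 + 68.677 = 196.06 W.
Ideal ⇒ P_in = P_out, so I_in = P_out/V_in = 196.06/240 = 0.817 A.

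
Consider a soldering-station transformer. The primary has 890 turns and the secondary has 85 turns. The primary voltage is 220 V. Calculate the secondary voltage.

V_s ≈ 21.0 V

V_s/V_p = N_s/N_p, so V_s = 220 × 85/890 = 21.0 V.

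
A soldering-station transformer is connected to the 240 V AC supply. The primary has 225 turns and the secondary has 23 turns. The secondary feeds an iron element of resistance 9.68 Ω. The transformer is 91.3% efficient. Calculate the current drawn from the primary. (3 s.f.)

I_p ≈ 0.284 A

V_s = 240 × 23/225 = 24.533 V.
I_s = V_s/R = 24.533/9.68 = 2.5344 A.
P_out = V_s I_s = 24.533 × 2.5344 = 62.178 W.
P_in = P_out/η = 62.178/0.913 = 68.103 W.
I_p = P_in/V_p = 68.103/240 = 0.284 A.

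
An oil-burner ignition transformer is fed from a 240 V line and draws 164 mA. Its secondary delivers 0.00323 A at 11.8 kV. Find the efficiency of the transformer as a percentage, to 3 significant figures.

P_in = 240 × 0.164 = 39.3600 W.
P_out = 11800 × 0.00323 = 38.1140 W.
η = P_out/P_in = 38.1140/39.3600 = 0.968.

η ≈ 96.8%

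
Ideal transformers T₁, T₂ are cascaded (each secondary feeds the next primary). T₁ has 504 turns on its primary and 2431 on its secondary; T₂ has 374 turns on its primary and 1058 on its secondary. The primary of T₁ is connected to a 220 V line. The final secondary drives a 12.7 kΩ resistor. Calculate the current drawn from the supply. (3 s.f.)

I_supply ≈ 3.23 A

After T₁: V = 220.00 × 2431/504 = 1061.2 V.
After T₂: V = 1061.2 × 1058/374 = 3001.9 V.
I_load = 3001.9/12700 = 0.23637 A, so P_out = 3001.9 × 0.23637 = 709.54 W.
All ideal ⇒ P_in = P_out, so I_supply = 709.54/220 = 3.23 A.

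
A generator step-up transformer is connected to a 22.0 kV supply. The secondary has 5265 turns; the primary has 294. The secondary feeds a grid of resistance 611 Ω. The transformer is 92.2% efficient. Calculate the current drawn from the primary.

I_p ≈ 12500 A

V_s = 22000 × 5265/294 = 393980 V.
I_s = V_s/R = 393980/611 = 644.81 A.
P_out = V_s I_s = 393980 × 644.81 = 2.5404×10^8 W.
P_in = P_out/η = 2.5404×10^8/0.922 = 2.7553×10^8 W.
I_p = P_in/V_p = 2.7553×10^8/22000 = 12500 A.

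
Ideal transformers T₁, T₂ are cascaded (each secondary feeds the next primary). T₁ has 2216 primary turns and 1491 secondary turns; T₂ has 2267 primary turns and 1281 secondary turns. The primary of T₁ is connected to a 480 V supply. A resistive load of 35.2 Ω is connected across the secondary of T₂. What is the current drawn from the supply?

Secondary of T₁: V = 480.00 × 1491/2216 = 322.96 V.
Secondary of T₂: V = 322.96 × 1281/2267 = 182.49 V.
I_load = 182.49/35.2 = 5.1845 A, so P_out = 182.49 × 5.1845 = 946.13 W.
All ideal ⇒ P_in = P_out, so I_supply = 946.13/480 = 1.97 A.

I_supply ≈ 1.97 A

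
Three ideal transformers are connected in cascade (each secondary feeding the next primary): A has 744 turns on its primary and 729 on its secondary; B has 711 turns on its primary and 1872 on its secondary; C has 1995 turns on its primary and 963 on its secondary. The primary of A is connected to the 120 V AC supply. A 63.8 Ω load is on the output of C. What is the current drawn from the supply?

Secondary of A: V = 120.00 × 729/744 = 117.58 V.
Secondary of B: V = 117.58 × 1872/711 = 309.58 V.
Secondary of C: V = 309.58 × 963/1995 = 149.44 V.
I_load = 149.44/63.8 = 2.3423 A, so P_out = 149.44 × 2.3423 = 350.02 W.
All ideal ⇒ P_in = P_out, so I_supply = 350.02/120 = 2.92 A.

I_supply ≈ 2.92 A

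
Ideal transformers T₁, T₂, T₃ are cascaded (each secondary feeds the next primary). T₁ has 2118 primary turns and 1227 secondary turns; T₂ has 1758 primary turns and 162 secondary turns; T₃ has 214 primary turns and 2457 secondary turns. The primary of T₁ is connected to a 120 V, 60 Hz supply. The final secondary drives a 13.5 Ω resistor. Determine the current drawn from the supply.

I_supply ≈ 3.34 A

Secondary of T₁: V = 120.00 × 1227/2118 = 69.518 V.
Secondary of T₂: V = 69.518 × 162/1758 = 6.4061 V.
Secondary of T₃: V = 6.4061 × 2457/214 = 73.551 V.
I_load = 73.551/13.5 = 5.4482 A, so P_out = 73.551 × 5.4482 = 400.72 W.
All ideal ⇒ P_in = P_out, so I_supply = 400.72/120 = 3.34 A.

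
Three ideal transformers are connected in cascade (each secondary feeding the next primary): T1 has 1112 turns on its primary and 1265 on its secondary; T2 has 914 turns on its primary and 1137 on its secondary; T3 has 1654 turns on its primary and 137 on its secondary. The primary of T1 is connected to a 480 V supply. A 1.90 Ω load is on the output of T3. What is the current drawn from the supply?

I_supply ≈ 3.47 A

After T1: V = 480.00 × 1265/1112 = 546.04 V.
After T2: V = 546.04 × 1137/914 = 679.27 V.
After T3: V = 679.27 × 137/1654 = 56.263 V.
I_load = 56.263/1.90 = 29.612 A, so P_out = 56.263 × 29.612 = 1666.1 W.
All ideal ⇒ P_in = P_out, so I_supply = 1666.1/480 = 3.47 A.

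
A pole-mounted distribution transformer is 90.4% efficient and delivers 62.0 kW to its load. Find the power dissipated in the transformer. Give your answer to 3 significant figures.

P_in = P_out/η = 62000/0.904 = 68584.1 W.
P_loss = P_in − P_out = 68584.1 − 62000 = 6580 W.

P_loss ≈ 6580 W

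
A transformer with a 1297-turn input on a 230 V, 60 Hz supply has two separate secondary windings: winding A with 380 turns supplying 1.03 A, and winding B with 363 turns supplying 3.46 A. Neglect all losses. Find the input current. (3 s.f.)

V_A = 230 × 380/1297 = 67.386 V; V_B = 230 × 363/1297 = 64.372 V.
P_out = V_A I_A + V_B I_B = 67.386×1.03 + 64.372×3.46 = 69.408 + 222.73 = 292.13 W.
Ideal ⇒ P_in = P_out, so I_in = P_out/V_in = 292.13/230 = 1.27 A.

I_in ≈ 1.27 A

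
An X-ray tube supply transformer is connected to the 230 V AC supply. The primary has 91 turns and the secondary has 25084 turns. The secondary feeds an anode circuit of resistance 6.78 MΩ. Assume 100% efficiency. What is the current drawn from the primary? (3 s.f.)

V_s = V_p × N_s/N_p = 230 × 25084/91 = 63399 V.
I_s = V_s/R = 63399/(6.78×10^6) = 0.0093509 A.
For an ideal transformer I_p N_p = I_s N_s, so I_p = 0.0093509 × 25084/91 = 2.58 A.

I_p ≈ 2.58 A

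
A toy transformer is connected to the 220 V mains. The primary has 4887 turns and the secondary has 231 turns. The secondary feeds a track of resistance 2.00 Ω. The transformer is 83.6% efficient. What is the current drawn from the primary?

I_p ≈ 0.294 A

V_s = 220 × 231/4887 = 10.399 V.
I_s = V_s/R = 10.399/2.00 = 5.1995 A.
P_out = V_s I_s = 10.399 × 5.1995 = 54.070 W.
P_in = P_out/η = 54.070/0.836 = 64.677 W.
I_p = P_in/V_p = 64.677/220 = 0.294 A.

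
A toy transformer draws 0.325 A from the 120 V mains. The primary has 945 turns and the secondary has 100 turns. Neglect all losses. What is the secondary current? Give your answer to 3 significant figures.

I_s ≈ 3.07 A

I_s/I_p = N_p/N_s, so I_s = 0.325 × 945/100 = 3.07 A.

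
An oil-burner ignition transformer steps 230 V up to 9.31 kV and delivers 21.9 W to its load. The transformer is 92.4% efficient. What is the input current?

P_in = P_out/η = 21.9/0.924 = 23.701 W.
I_in = P_in/V_in = 23.701/230 = 0.103 A.

I_in ≈ 0.103 A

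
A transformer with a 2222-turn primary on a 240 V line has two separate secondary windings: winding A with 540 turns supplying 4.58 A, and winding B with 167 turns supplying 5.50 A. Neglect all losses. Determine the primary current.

I_p ≈ 1.53 A

V_A = 240 × 540/2222 = 58.326 V; V_B = 240 × 167/2222 = 18.038 V.
P_out = V_A I_A + V_B I_B = 58.326×4.58 + 18.038×5.50 = 267.13 + 99.208 = 366.34 W.
Ideal ⇒ P_in = P_out, so I_p = P_out/V_p = 366.34/240 = 1.53 A.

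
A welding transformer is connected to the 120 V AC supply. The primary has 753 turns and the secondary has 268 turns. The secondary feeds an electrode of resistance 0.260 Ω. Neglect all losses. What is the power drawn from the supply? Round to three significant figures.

P ≈ 7020 W

V_s = V_p × N_s/N_p = 120 × 268/753 = 42.709 V.
I_s = V_s/R = 42.709/0.260 = 164.27 A.
I_p = I_s × N_s/N_p = 164.27 × 268/753 = 58.464 A.
P = V_p I_p = 120 × 58.464 = 7020 W.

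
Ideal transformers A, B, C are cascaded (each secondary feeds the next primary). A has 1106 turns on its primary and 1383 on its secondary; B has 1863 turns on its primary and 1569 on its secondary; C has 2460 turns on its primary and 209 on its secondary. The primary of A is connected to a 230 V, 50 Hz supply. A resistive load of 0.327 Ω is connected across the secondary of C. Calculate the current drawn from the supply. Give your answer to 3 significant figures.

I_supply ≈ 5.63 A

After A: V = 230.00 × 1383/1106 = 287.60 V.
After B: V = 287.60 × 1569/1863 = 242.22 V.
After C: V = 242.22 × 209/2460 = 20.579 V.
I_load = 20.579/0.327 = 62.932 A, so P_out = 20.579 × 62.932 = 1295.0 W.
All ideal ⇒ P_in = P_out, so I_supply = 1295.0/230 = 5.63 A.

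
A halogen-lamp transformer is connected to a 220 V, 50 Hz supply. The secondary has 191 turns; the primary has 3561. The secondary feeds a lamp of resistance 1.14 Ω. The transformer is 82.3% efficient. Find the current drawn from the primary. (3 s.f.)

I_p ≈ 0.675 A

V_s = 220 × 191/3561 = 11.800 V.
I_s = V_s/R = 11.800/1.14 = 10.351 A.
P_out = V_s I_s = 11.800 × 10.351 = 122.14 W.
P_in = P_out/η = 122.14/0.823 = 148.41 W.
I_p = P_in/V_p = 148.41/220 = 0.675 A.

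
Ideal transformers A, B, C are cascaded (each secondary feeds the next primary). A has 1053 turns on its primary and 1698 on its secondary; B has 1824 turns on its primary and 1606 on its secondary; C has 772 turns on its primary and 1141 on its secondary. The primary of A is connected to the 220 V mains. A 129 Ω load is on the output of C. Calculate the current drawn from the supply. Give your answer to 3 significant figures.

After A: V = 220.00 × 1698/1053 = 354.76 V.
After B: V = 354.76 × 1606/1824 = 312.36 V.
After C: V = 312.36 × 1141/772 = 461.66 V.
I_load = 461.66/129 = 3.5787 A, so P_out = 461.66 × 3.5787 = 1652.2 W.
All ideal ⇒ P_in = P_out, so I_supply = 1652.2/220 = 7.51 A.

I_supply ≈ 7.51 A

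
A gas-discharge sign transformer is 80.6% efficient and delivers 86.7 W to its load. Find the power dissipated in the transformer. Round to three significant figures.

P_loss ≈ 20.9 W

P_in = P_out/η = 86.7/0.806 = 107.568 W.
P_loss = P_in − P_out = 107.568 − 86.7 = 20.9 W.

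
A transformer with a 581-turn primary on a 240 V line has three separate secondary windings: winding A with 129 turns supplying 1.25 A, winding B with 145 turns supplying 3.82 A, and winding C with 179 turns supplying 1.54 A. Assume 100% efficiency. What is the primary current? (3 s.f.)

V_A = 240 × 129/581 = 53.287 V; V_B = 240 × 145/581 = 59.897 V; V_C = 240 × 179/581 = 73.941 V.
P_out = V_A I_A + V_B I_B + V_C I_C = 53.287×1.25 + 59.897×3.82 + 73.941×1.54 = 66.609 + 228.81 + 113.87 = 409.28 W.
Ideal ⇒ P_in = P_out, so I_p = P_out/V_p = 409.28/240 = 1.71 A.

I_p ≈ 1.71 A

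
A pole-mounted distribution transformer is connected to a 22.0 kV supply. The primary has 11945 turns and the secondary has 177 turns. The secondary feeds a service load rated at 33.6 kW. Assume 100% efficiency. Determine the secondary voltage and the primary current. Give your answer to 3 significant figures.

V_s = V_p × N_s/N_p = 22000 × 177/11945 = 325.99 V.
I_s = P/V_s = 33600/325.99 = 103.07 A.
I_p = I_s × N_s/N_p = 103.07 × 177/11945 = 1.53 A.

V_s ≈ 326 V, I_p ≈ 1.53 A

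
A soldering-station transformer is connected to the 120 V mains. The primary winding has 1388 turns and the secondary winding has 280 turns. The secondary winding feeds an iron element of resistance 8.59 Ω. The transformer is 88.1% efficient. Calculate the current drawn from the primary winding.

V_s = 120 × 280/1388 = 24.207 V.
I_s = V_s/R = 24.207/8.59 = 2.8181 A.
P_out = V_s I_s = 24.207 × 2.8181 = 68.219 W.
P_in = P_out/η = 68.219/0.881 = 77.434 W.
I_p = P_in/V_p = 77.434/120 = 0.645 A.

I_p ≈ 0.645 A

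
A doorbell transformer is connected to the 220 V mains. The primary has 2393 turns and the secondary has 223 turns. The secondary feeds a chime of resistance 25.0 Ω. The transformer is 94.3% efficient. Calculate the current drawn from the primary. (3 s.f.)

I_p ≈ 0.0810 A

V_s = 220 × 223/2393 = 20.501 V.
I_s = V_s/R = 20.501/25.0 = 0.82006 A.
P_out = V_s I_s = 20.501 × 0.82006 = 16.812 W.
P_in = P_out/η = 16.812/0.943 = 17.829 W.
I_p = P_in/V_p = 17.829/220 = 0.0810 A.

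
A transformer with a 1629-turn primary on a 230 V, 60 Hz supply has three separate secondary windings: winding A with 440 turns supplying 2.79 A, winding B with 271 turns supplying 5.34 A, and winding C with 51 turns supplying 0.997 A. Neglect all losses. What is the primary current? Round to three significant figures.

I_p ≈ 1.67 A

V_A = 230 × 440/1629 = 62.124 V; V_B = 230 × 271/1629 = 38.263 V; V_C = 230 × 51/1629 = 7.2007 V.
P_out = V_A I_A + V_B I_B + V_C I_C = 62.124×2.79 + 38.263×5.34 + 7.2007×0.997 = 173.33 + 204.32 + 7.1791 = 384.83 W.
Ideal ⇒ P_in = P_out, so I_p = P_out/V_p = 384.83/230 = 1.67 A.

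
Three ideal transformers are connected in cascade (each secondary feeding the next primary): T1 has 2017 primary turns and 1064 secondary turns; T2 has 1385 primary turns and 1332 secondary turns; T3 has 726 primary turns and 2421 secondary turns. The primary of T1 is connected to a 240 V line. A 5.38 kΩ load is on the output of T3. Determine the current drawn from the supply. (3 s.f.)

Secondary of T1: V = 240.00 × 1064/2017 = 126.60 V.
Secondary of T2: V = 126.60 × 1332/1385 = 121.76 V.
Secondary of T3: V = 121.76 × 2421/726 = 406.03 V.
I_load = 406.03/5380 = 0.075471 A, so P_out = 406.03 × 0.075471 = 30.643 W.
All ideal ⇒ P_in = P_out, so I_supply = 30.643/240 = 0.128 A.

I_supply ≈ 0.128 A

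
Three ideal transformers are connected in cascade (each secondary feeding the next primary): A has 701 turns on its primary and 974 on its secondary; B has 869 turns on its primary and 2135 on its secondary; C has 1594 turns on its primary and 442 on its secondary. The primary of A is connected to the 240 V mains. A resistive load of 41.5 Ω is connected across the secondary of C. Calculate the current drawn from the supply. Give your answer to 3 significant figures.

I_supply ≈ 5.18 A

After A: V = 240.00 × 974/701 = 333.47 V.
After B: V = 333.47 × 2135/869 = 819.28 V.
After C: V = 819.28 × 442/1594 = 227.18 V.
I_load = 227.18/41.5 = 5.4741 A, so P_out = 227.18 × 5.4741 = 1243.6 W.
All ideal ⇒ P_in = P_out, so I_supply = 1243.6/240 = 5.18 A.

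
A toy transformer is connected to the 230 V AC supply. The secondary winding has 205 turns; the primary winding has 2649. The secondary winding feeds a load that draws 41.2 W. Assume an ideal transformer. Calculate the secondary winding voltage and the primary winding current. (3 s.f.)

V_s = V_p × N_s/N_p = 230 × 205/2649 = 17.799 V.
I_s = P/V_s = 41.2/17.799 = 2.3147 A.
I_p = I_s × N_s/N_p = 2.3147 × 205/2649 = 0.179 A.

V_s ≈ 17.8 V, I_p ≈ 0.179 A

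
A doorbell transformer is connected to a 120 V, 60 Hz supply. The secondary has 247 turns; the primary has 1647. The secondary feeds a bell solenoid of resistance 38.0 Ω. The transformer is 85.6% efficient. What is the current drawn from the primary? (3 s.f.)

V_s = 120 × 247/1647 = 17.996 V.
I_s = V_s/R = 17.996/38.0 = 0.47359 A.
P_out = V_s I_s = 17.996 × 0.47359 = 8.5229 W.
P_in = P_out/η = 8.5229/0.856 = 9.9566 W.
I_p = P_in/V_p = 9.9566/120 = 0.0830 A.

I_p ≈ 0.0830 A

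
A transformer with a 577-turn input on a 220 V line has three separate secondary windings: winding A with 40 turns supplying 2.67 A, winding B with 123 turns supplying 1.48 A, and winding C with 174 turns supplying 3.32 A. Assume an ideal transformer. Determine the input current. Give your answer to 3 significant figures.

I_in ≈ 1.50 A

V_A = 220 × 40/577 = 15.251 V; V_B = 220 × 123/577 = 46.898 V; V_C = 220 × 174/577 = 66.343 V.
P_out = V_A I_A + V_B I_B + V_C I_C = 15.251×2.67 + 46.898×1.48 + 66.343×3.32 = 40.721 + 69.409 + 220.26 = 330.39 W.
Ideal ⇒ P_in = P_out, so I_in = P_out/V_in = 330.39/220 = 1.50 A.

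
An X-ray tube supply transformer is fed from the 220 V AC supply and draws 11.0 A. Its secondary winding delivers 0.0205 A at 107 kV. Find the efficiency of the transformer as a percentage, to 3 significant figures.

P_in = 220 × 11.0 = 2420.00 W.
P_out = 107000 × 0.0205 = 2193.50 W.
η = P_out/P_in = 2193.50/2420.00 = 0.906.

η ≈ 90.6%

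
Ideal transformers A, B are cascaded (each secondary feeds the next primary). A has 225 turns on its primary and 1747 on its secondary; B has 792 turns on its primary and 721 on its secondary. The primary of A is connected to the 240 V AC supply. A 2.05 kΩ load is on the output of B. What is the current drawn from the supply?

I_supply ≈ 5.85 A

After A: V = 240.00 × 1747/225 = 1863.5 V.
After B: V = 1863.5 × 721/792 = 1696.4 V.
I_load = 1696.4/2050 = 0.82752 A, so P_out = 1696.4 × 0.82752 = 1403.8 W.
All ideal ⇒ P_in = P_out, so I_supply = 1403.8/240 = 5.85 A.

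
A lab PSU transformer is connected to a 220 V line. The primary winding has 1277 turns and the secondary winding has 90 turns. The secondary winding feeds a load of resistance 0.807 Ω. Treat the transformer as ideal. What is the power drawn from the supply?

V_s = V_p × N_s/N_p = 220 × 90/1277 = 15.505 V.
I_s = V_s/R = 15.505/0.807 = 19.213 A.
I_p = I_s × N_s/N_p = 19.213 × 90/1277 = 1.3541 A.
P = V_p I_p = 220 × 1.3541 = 298 W.

P ≈ 298 W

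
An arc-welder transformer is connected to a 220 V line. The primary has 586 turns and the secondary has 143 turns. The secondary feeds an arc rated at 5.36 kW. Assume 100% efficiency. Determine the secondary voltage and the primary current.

V_s ≈ 53.7 V, I_p ≈ 24.4 A

V_s = V_p × N_s/N_p = 220 × 143/586 = 53.686 V.
I_s = P/V_s = 5360/53.686 = 99.840 A.
I_p = I_s × N_s/N_p = 99.840 × 143/586 = 24.4 A.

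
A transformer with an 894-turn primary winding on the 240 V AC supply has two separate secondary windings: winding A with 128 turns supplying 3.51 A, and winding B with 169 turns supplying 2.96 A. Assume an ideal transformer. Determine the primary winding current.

V_A = 240 × 128/894 = 34.362 V; V_B = 240 × 169/894 = 45.369 V.
P_out = V_A I_A + V_B I_B = 34.362×3.51 + 45.369×2.96 = 120.61 + 134.29 = 254.90 W.
Ideal ⇒ P_in = P_out, so I_p = P_out/V_p = 254.90/240 = 1.06 A.

I_p ≈ 1.06 A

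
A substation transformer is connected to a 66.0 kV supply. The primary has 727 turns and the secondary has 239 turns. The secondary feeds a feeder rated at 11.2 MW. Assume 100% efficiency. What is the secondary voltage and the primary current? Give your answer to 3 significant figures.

V_s = V_p × N_s/N_p = 66000 × 239/727 = 21697 V.
I_s = P/V_s = 1.12×10^7/21697 = 516.19 A.
I_p = I_s × N_s/N_p = 516.19 × 239/727 = 170 A.

V_s ≈ 21700 V, I_p ≈ 170 A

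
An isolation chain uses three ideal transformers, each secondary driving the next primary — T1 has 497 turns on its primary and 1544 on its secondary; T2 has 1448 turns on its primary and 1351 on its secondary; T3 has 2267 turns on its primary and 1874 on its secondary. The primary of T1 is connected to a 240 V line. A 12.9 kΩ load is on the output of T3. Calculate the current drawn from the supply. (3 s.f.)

Secondary of T1: V = 240.00 × 1544/497 = 745.59 V.
Secondary of T2: V = 745.59 × 1351/1448 = 695.65 V.
Secondary of T3: V = 695.65 × 1874/2267 = 575.05 V.
I_load = 575.05/12900 = 0.044578 A, so P_out = 575.05 × 0.044578 = 25.634 W.
All ideal ⇒ P_in = P_out, so I_supply = 25.634/240 = 0.107 A.

I_supply ≈ 0.107 A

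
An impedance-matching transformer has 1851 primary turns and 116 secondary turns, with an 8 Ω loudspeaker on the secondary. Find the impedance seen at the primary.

Z_p ≈ 2040 Ω

Z_p = (N_p/N_s)² × Z_s = (1851/116)² × 8 = 2040 Ω.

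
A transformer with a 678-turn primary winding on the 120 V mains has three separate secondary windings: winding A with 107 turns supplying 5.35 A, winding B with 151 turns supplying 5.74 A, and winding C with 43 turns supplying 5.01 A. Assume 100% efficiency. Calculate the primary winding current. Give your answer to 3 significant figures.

V_A = 120 × 107/678 = 18.938 V; V_B = 120 × 151/678 = 26.726 V; V_C = 120 × 43/678 = 7.6106 V.
P_out = V_A I_A + V_B I_B + V_C I_C = 18.938×5.35 + 26.726×5.74 + 7.6106×5.01 = 101.32 + 153.41 + 38.129 = 292.85 W.
Ideal ⇒ P_in = P_out, so I_p = P_out/V_p = 292.85/120 = 2.44 A.

I_p ≈ 2.44 A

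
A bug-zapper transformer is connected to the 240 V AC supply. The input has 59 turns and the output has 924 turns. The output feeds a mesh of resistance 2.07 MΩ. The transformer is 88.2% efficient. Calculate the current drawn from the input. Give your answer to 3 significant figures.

I_in ≈ 0.0322 A

V_out = 240 × 924/59 = 3758.6 V.
I_out = V_out/R = 3758.6/(2.07×10^6) = 0.0018158 A.
P_out = V_out I_out = 3758.6 × 0.0018158 = 6.8248 W.
P_in = P_out/η = 6.8248/0.882 = 7.7379 W.
I_in = P_in/V_in = 7.7379/240 = 0.0322 A.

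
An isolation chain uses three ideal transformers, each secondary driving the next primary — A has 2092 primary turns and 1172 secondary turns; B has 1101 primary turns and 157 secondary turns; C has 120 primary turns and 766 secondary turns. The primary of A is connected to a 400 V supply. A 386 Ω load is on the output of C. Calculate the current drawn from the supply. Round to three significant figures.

I_supply ≈ 0.269 A

Secondary of A: V = 400.00 × 1172/2092 = 224.09 V.
Secondary of B: V = 224.09 × 157/1101 = 31.955 V.
Secondary of C: V = 31.955 × 766/120 = 203.98 V.
I_load = 203.98/386 = 0.52844 A, so P_out = 203.98 × 0.52844 = 107.79 W.
All ideal ⇒ P_in = P_out, so I_supply = 107.79/400 = 0.269 A.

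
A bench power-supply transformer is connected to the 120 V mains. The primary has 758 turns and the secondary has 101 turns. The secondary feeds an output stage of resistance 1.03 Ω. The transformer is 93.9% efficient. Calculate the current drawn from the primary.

I_p ≈ 2.20 A

V_s = 120 × 101/758 = 15.989 V.
I_s = V_s/R = 15.989/1.03 = 15.524 A.
P_out = V_s I_s = 15.989 × 15.524 = 248.22 W.
P_in = P_out/η = 248.22/0.939 = 264.34 W.
I_p = P_in/V_p = 264.34/120 = 2.20 A.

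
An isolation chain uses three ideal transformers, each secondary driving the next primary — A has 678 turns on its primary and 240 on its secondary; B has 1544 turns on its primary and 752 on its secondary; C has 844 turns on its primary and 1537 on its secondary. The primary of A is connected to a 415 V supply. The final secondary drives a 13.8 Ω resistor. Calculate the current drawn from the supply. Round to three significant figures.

I_supply ≈ 2.96 A

Secondary of A: V = 415.00 × 240/678 = 146.90 V.
Secondary of B: V = 146.90 × 752/1544 = 71.548 V.
Secondary of C: V = 71.548 × 1537/844 = 130.30 V.
I_load = 130.30/13.8 = 9.4418 A, so P_out = 130.30 × 9.4418 = 1230.2 W.
All ideal ⇒ P_in = P_out, so I_supply = 1230.2/415 = 2.96 A.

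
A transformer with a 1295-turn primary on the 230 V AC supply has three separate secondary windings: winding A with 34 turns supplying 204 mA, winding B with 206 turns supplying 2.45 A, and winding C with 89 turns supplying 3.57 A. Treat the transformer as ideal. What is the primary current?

V_A = 230 × 34/1295 = 6.0386 V; V_B = 230 × 206/1295 = 36.587 V; V_C = 230 × 89/1295 = 15.807 V.
P_out = V_A I_A + V_B I_B + V_C I_C = 6.0386×0.204 + 36.587×2.45 + 15.807×3.57 = 1.2319 + 89.638 + 56.431 = 147.30 W.
Ideal ⇒ P_in = P_out, so I_p = P_out/V_p = 147.30/230 = 0.640 A.

I_p ≈ 0.640 A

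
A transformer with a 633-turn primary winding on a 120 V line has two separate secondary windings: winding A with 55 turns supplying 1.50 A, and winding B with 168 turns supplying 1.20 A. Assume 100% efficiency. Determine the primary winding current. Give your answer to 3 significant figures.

I_p ≈ 0.449 A

V_A = 120 × 55/633 = 10.427 V; V_B = 120 × 168/633 = 31.848 V.
P_out = V_A I_A + V_B I_B = 10.427×1.50 + 31.848×1.20 = 15.640 + 38.218 = 53.858 W.
Ideal ⇒ P_in = P_out, so I_p = P_out/V_p = 53.858/120 = 0.449 A.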